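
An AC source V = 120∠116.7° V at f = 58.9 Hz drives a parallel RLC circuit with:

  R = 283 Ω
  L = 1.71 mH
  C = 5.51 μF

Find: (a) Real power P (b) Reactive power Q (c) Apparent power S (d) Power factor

Step 1 — Angular frequency: ω = 2π·f = 2π·58.9 = 370.1 rad/s.
Step 2 — Component impedances:
  R: Z = R = 283 Ω
  L: Z = jωL = j·370.1·0.00171 = 0 + j0.6328 Ω
  C: Z = 1/(jωC) = -j/(ω·C) = 0 - j490.4 Ω
Step 3 — Parallel combination: 1/Z_total = 1/R + 1/L + 1/C; Z_total = 0.001419 + j0.6337 Ω = 0.6337∠89.9° Ω.
Step 4 — Source phasor: V = 120∠116.7° V = -53.92 + j107.2 V.
Step 5 — Current: I = V / Z = 169 + j85.47 A = 189.4∠26.8° A.
Step 6 — Complex power: S = V·I* = 50.88 + j2.273e+04 VA.
Step 7 — Real power: P = Re(S) = 50.88 W.
Step 8 — Reactive power: Q = Im(S) = 2.273e+04 VAR.
Step 9 — Apparent power: |S| = 2.273e+04 VA.
Step 10 — Power factor: PF = P/|S| = 0.002239 (lagging).

(a) P = 50.88 W  (b) Q = 2.273e+04 VAR  (c) S = 2.273e+04 VA  (d) PF = 0.002239 (lagging)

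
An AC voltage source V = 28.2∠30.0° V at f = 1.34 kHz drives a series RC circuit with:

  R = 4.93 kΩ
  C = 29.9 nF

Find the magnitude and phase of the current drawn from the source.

Step 1 — Angular frequency: ω = 2π·f = 2π·1340 = 8419 rad/s.
Step 2 — Component impedances:
  R: Z = R = 4930 Ω
  C: Z = 1/(jωC) = -j/(ω·C) = 0 - j3972 Ω
Step 3 — Series combination: Z_total = R + C = 4930 - j3972 Ω = 6331∠-38.9° Ω.
Step 4 — Source phasor: V = 28.2∠30.0° V = 24.42 + j14.1 V.
Step 5 — Ohm's law: I = V / Z_total = (24.42 + j14.1) / (4930 - j3972) = 0.001606 + j0.004154 A.
Step 6 — Convert to polar: |I| = 0.004454 A, ∠I = 68.9°.

I = 0.004454∠68.9° A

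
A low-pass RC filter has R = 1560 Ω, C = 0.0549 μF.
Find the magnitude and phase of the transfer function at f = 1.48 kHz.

Step 1 — Angular frequency: ω = 2π·1480 = 9299 rad/s.
Step 2 — Transfer function: H(jω) = 1/(1 + jωRC).
Step 3 — Denominator: 1 + jωRC = 1 + j·9299·1560·5.49e-08 = 1 + j0.7964.
Step 4 — H = 0.6119 - j0.4873.
Step 5 — Magnitude: |H| = 0.7822 (-2.1 dB); phase: φ = -38.5°.

|H| = 0.7822 (-2.1 dB), φ = -38.5°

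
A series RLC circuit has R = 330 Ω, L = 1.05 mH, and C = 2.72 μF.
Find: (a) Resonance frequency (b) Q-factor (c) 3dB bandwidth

Step 1 — Resonance: ω₀ = 1/√(LC) = 1/√(0.00105·2.72e-06) = 1.871e+04 rad/s.
Step 2 — f₀ = ω₀/(2π) = 2978 Hz.
Step 3 — Series Q: Q = ω₀L/R = 1.871e+04·0.00105/330 = 0.05954.
Step 4 — Bandwidth: Δω = ω₀/Q = 3.143e+05 rad/s; BW = Δω/(2π) = 5.002e+04 Hz.

(a) f₀ = 2978 Hz  (b) Q = 0.05954  (c) BW = 5.002e+04 Hz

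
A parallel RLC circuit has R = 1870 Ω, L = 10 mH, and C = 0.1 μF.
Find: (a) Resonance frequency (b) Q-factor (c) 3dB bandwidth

Step 1 — Resonance: ω₀ = 1/√(LC) = 1/√(0.01·1e-07) = 3.162e+04 rad/s.
Step 2 — f₀ = ω₀/(2π) = 5033 Hz.
Step 3 — Parallel Q: Q = R/(ω₀L) = 1870/(3.162e+04·0.01) = 5.913.
Step 4 — Bandwidth: Δω = ω₀/Q = 5348 rad/s; BW = Δω/(2π) = 851.1 Hz.

(a) f₀ = 5033 Hz  (b) Q = 5.913  (c) BW = 851.1 Hz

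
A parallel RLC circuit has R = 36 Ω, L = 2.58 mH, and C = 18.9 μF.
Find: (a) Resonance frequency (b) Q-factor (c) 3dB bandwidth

Step 1 — Resonance: ω₀ = 1/√(LC) = 1/√(0.00258·1.89e-05) = 4529 rad/s.
Step 2 — f₀ = ω₀/(2π) = 720.7 Hz.
Step 3 — Parallel Q: Q = R/(ω₀L) = 36/(4529·0.00258) = 3.081.
Step 4 — Bandwidth: Δω = ω₀/Q = 1470 rad/s; BW = Δω/(2π) = 233.9 Hz.

(a) f₀ = 720.7 Hz  (b) Q = 3.081  (c) BW = 233.9 Hz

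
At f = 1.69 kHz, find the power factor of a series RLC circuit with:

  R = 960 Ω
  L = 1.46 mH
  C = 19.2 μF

Step 1 — Angular frequency: ω = 2π·f = 2π·1690 = 1.062e+04 rad/s.
Step 2 — Component impedances:
  R: Z = R = 960 Ω
  L: Z = jωL = j·1.062e+04·0.00146 = 0 + j15.5 Ω
  C: Z = 1/(jωC) = -j/(ω·C) = 0 - j4.905 Ω
Step 3 — Series combination: Z_total = R + L + C = 960 + j10.6 Ω = 960.1∠0.6° Ω.
Step 4 — Power factor: PF = cos(φ) = Re(Z)/|Z| = 960/960.1 = 0.9999.
Step 5 — Type: Im(Z) = 10.6 ⇒ lagging (phase φ = 0.6°).

PF = 0.9999 (lagging, φ = 0.6°)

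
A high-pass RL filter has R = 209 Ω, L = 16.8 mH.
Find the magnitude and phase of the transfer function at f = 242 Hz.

Step 1 — Angular frequency: ω = 2π·242 = 1521 rad/s.
Step 2 — Transfer function: H(jω) = jωL/(R + jωL).
Step 3 — Numerator jωL = j·25.54; denominator R + jωL = 209 + j25.54.
Step 4 — H = 0.01472 + j0.1204.
Step 5 — Magnitude: |H| = 0.1213 (-18.3 dB); phase: φ = 83.0°.

|H| = 0.1213 (-18.3 dB), φ = 83.0°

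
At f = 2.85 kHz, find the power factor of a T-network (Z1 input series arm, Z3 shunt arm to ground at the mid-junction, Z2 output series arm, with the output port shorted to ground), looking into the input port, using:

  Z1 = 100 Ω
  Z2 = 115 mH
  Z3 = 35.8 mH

Step 1 — Angular frequency: ω = 2π·f = 2π·2850 = 1.791e+04 rad/s.
Step 2 — Component impedances:
  Z1: Z = R = 100 Ω
  Z2: Z = jωL = j·1.791e+04·0.115 = 0 + j2059 Ω
  Z3: Z = jωL = j·1.791e+04·0.0358 = 0 + j641.1 Ω
Step 3 — With the output port shorted to ground, the output series arm Z2 runs from the junction to ground; the shunt arm Z3 also runs from the junction to ground. They appear in parallel: Z3 || Z2 = 0 + j488.9 Ω.
Step 4 — Series with input arm Z1: Z_in = Z1 + (Z3 || Z2) = 100 + j488.9 Ω = 499∠78.4° Ω.
Step 5 — Power factor: PF = cos(φ) = Re(Z)/|Z| = 100/499 = 0.2004.
Step 6 — Type: Im(Z) = 488.9 ⇒ lagging (phase φ = 78.4°).

PF = 0.2004 (lagging, φ = 78.4°)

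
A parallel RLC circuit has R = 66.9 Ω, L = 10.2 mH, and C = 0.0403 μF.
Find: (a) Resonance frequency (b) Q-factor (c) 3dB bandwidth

Step 1 — Resonance: ω₀ = 1/√(LC) = 1/√(0.0102·4.03e-08) = 4.932e+04 rad/s.
Step 2 — f₀ = ω₀/(2π) = 7850 Hz.
Step 3 — Parallel Q: Q = R/(ω₀L) = 66.9/(4.932e+04·0.0102) = 0.133.
Step 4 — Bandwidth: Δω = ω₀/Q = 3.709e+05 rad/s; BW = Δω/(2π) = 5.903e+04 Hz.

(a) f₀ = 7850 Hz  (b) Q = 0.133  (c) BW = 5.903e+04 Hz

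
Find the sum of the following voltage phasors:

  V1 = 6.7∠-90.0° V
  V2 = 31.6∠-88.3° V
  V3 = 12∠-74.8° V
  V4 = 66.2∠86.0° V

Step 1 — Convert each phasor to rectangular form:
  V1 = 6.7·(cos(-90.0°) + j·sin(-90.0°)) = 0 - j6.7 V
  V2 = 31.6·(cos(-88.3°) + j·sin(-88.3°)) = 0.9375 - j31.59 V
  V3 = 12·(cos(-74.8°) + j·sin(-74.8°)) = 3.146 - j11.58 V
  V4 = 66.2·(cos(86.0°) + j·sin(86.0°)) = 4.618 + j66.04 V
Step 2 — Sum components: V_total = 8.702 + j16.17 V.
Step 3 — Convert to polar: |V_total| = 18.36 V, ∠V_total = 61.7°.

V_total = 18.36∠61.7° V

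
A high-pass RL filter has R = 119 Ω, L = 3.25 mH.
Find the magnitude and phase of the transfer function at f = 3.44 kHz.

Step 1 — Angular frequency: ω = 2π·3440 = 2.161e+04 rad/s.
Step 2 — Transfer function: H(jω) = jωL/(R + jωL).
Step 3 — Numerator jωL = j·70.25; denominator R + jωL = 119 + j70.25.
Step 4 — H = 0.2584 + j0.4378.
Step 5 — Magnitude: |H| = 0.5083 (-5.9 dB); phase: φ = 59.4°.

|H| = 0.5083 (-5.9 dB), φ = 59.4°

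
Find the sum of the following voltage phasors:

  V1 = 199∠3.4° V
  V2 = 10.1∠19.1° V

Step 1 — Convert each phasor to rectangular form:
  V1 = 199·(cos(3.4°) + j·sin(3.4°)) = 198.6 + j11.8 V
  V2 = 10.1·(cos(19.1°) + j·sin(19.1°)) = 9.544 + j3.305 V
Step 2 — Sum components: V_total = 208.2 + j15.11 V.
Step 3 — Convert to polar: |V_total| = 208.7 V, ∠V_total = 4.2°.

V_total = 208.7∠4.2° V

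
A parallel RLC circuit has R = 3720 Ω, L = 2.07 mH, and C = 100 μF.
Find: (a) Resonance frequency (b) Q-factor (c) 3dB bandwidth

Step 1 — Resonance: ω₀ = 1/√(LC) = 1/√(0.00207·0.0001) = 2198 rad/s.
Step 2 — f₀ = ω₀/(2π) = 349.8 Hz.
Step 3 — Parallel Q: Q = R/(ω₀L) = 3720/(2198·0.00207) = 817.6.
Step 4 — Bandwidth: Δω = ω₀/Q = 2.688 rad/s; BW = Δω/(2π) = 0.4278 Hz.

(a) f₀ = 349.8 Hz  (b) Q = 817.6  (c) BW = 0.4278 Hz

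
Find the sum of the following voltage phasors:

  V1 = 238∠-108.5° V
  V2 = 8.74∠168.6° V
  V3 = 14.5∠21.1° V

Step 1 — Convert each phasor to rectangular form:
  V1 = 238·(cos(-108.5°) + j·sin(-108.5°)) = -75.52 - j225.7 V
  V2 = 8.74·(cos(168.6°) + j·sin(168.6°)) = -8.568 + j1.728 V
  V3 = 14.5·(cos(21.1°) + j·sin(21.1°)) = 13.53 + j5.22 V
Step 2 — Sum components: V_total = -70.56 - j218.8 V.
Step 3 — Convert to polar: |V_total| = 229.9 V, ∠V_total = -107.9°.

V_total = 229.9∠-107.9° V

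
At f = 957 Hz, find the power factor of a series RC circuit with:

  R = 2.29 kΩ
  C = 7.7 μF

Step 1 — Angular frequency: ω = 2π·f = 2π·957 = 6013 rad/s.
Step 2 — Component impedances:
  R: Z = R = 2290 Ω
  C: Z = 1/(jωC) = -j/(ω·C) = 0 - j21.6 Ω
Step 3 — Series combination: Z_total = R + C = 2290 - j21.6 Ω = 2290∠-0.5° Ω.
Step 4 — Power factor: PF = cos(φ) = Re(Z)/|Z| = 2290/2290 = 1.
Step 5 — Type: Im(Z) = -21.6 ⇒ leading (phase φ = -0.5°).

PF = 1 (leading, φ = -0.5°)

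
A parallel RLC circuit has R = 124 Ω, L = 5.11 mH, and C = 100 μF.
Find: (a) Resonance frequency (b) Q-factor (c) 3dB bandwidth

Step 1 — Resonance: ω₀ = 1/√(LC) = 1/√(0.00511·0.0001) = 1399 rad/s.
Step 2 — f₀ = ω₀/(2π) = 222.6 Hz.
Step 3 — Parallel Q: Q = R/(ω₀L) = 124/(1399·0.00511) = 17.35.
Step 4 — Bandwidth: Δω = ω₀/Q = 80.65 rad/s; BW = Δω/(2π) = 12.84 Hz.

(a) f₀ = 222.6 Hz  (b) Q = 17.35  (c) BW = 12.84 Hz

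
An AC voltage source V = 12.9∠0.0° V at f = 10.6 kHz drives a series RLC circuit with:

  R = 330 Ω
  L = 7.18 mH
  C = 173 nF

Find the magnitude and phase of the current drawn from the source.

Step 1 — Angular frequency: ω = 2π·f = 2π·1.06e+04 = 6.66e+04 rad/s.
Step 2 — Component impedances:
  R: Z = R = 330 Ω
  L: Z = jωL = j·6.66e+04·0.00718 = 0 + j478.2 Ω
  C: Z = 1/(jωC) = -j/(ω·C) = 0 - j86.79 Ω
Step 3 — Series combination: Z_total = R + L + C = 330 + j391.4 Ω = 512∠49.9° Ω.
Step 4 — Source phasor: V = 12.9∠0.0° V = 12.9 V.
Step 5 — Ohm's law: I = V / Z_total = (12.9) / (330 + j391.4) = 0.01624 - j0.01926 A.
Step 6 — Convert to polar: |I| = 0.0252 A, ∠I = -49.9°.

I = 0.0252∠-49.9° A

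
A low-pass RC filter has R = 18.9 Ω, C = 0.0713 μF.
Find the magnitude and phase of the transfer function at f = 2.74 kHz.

Step 1 — Angular frequency: ω = 2π·2740 = 1.722e+04 rad/s.
Step 2 — Transfer function: H(jω) = 1/(1 + jωRC).
Step 3 — Denominator: 1 + jωRC = 1 + j·1.722e+04·18.9·7.13e-08 = 1 + j0.0232.
Step 4 — H = 0.9995 - j0.02319.
Step 5 — Magnitude: |H| = 0.9997 (-0.0 dB); phase: φ = -1.3°.

|H| = 0.9997 (-0.0 dB), φ = -1.3°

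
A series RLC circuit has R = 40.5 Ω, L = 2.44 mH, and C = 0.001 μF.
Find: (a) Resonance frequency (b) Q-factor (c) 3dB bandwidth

Step 1 — Resonance condition Im(Z)=0 gives ω₀ = 1/√(LC).
Step 2 — ω₀ = 1/√(0.00244·1e-09) = 6.402e+05 rad/s.
Step 3 — f₀ = ω₀/(2π) = 1.019e+05 Hz.
Step 4 — Series Q: Q = ω₀L/R = 6.402e+05·0.00244/40.5 = 38.57.
Step 5 — 3dB bandwidth: Δω = ω₀/Q = 1.66e+04 rad/s; BW = Δω/(2π) = 2642 Hz.

(a) f₀ = 1.019e+05 Hz  (b) Q = 38.57  (c) BW = 2642 Hz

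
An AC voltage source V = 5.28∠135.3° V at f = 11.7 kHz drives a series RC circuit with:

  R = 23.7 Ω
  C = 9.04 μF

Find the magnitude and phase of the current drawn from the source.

Step 1 — Angular frequency: ω = 2π·f = 2π·1.17e+04 = 7.351e+04 rad/s.
Step 2 — Component impedances:
  R: Z = R = 23.7 Ω
  C: Z = 1/(jωC) = -j/(ω·C) = 0 - j1.505 Ω
Step 3 — Series combination: Z_total = R + C = 23.7 - j1.505 Ω = 23.75∠-3.6° Ω.
Step 4 — Source phasor: V = 5.28∠135.3° V = -3.753 + j3.714 V.
Step 5 — Ohm's law: I = V / Z_total = (-3.753 + j3.714) / (23.7 - j1.505) = -0.1676 + j0.1461 A.
Step 6 — Convert to polar: |I| = 0.2223 A, ∠I = 138.9°.

I = 0.2223∠138.9° A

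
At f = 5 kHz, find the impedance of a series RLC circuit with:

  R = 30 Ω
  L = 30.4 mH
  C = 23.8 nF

Step 1 — Angular frequency: ω = 2π·f = 2π·5000 = 3.142e+04 rad/s.
Step 2 — Component impedances:
  R: Z = R = 30 Ω
  L: Z = jωL = j·3.142e+04·0.0304 = 0 + j955 Ω
  C: Z = 1/(jωC) = -j/(ω·C) = 0 - j1337 Ω
Step 3 — Series combination: Z_total = R + L + C = 30 - j382.4 Ω = 383.6∠-85.5° Ω.

Z = 30 - j382.4 Ω = 383.6∠-85.5° Ω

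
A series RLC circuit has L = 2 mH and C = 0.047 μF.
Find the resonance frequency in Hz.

Step 1 — Resonance condition Im(Z)=0 gives ω₀ = 1/√(LC).
Step 2 — ω₀ = 1/√(0.002·4.7e-08) = 1.031e+05 rad/s.
Step 3 — f₀ = ω₀/(2π) = 1.642e+04 Hz.

f₀ = 1.642e+04 Hz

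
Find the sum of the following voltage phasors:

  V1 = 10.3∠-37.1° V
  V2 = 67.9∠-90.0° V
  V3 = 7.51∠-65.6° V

Step 1 — Convert each phasor to rectangular form:
  V1 = 10.3·(cos(-37.1°) + j·sin(-37.1°)) = 8.215 - j6.213 V
  V2 = 67.9·(cos(-90.0°) + j·sin(-90.0°)) = 0 - j67.9 V
  V3 = 7.51·(cos(-65.6°) + j·sin(-65.6°)) = 3.102 - j6.839 V
Step 2 — Sum components: V_total = 11.32 - j80.95 V.
Step 3 — Convert to polar: |V_total| = 81.74 V, ∠V_total = -82.0°.

V_total = 81.74∠-82.0° V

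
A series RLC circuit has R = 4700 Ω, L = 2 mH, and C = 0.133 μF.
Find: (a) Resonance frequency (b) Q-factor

Step 1 — Resonance condition Im(Z)=0 gives ω₀ = 1/√(LC).
Step 2 — ω₀ = 1/√(0.002·1.33e-07) = 6.131e+04 rad/s.
Step 3 — f₀ = ω₀/(2π) = 9758 Hz.
Step 4 — Series Q: Q = ω₀L/R = 6.131e+04·0.002/4700 = 0.02609.

(a) f₀ = 9758 Hz  (b) Q = 0.02609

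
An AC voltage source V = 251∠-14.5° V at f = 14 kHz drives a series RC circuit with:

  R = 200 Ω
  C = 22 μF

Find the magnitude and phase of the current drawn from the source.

Step 1 — Angular frequency: ω = 2π·f = 2π·1.4e+04 = 8.796e+04 rad/s.
Step 2 — Component impedances:
  R: Z = R = 200 Ω
  C: Z = 1/(jωC) = -j/(ω·C) = 0 - j0.5167 Ω
Step 3 — Series combination: Z_total = R + C = 200 - j0.5167 Ω = 200∠-0.1° Ω.
Step 4 — Source phasor: V = 251∠-14.5° V = 243 - j62.85 V.
Step 5 — Ohm's law: I = V / Z_total = (243 - j62.85) / (200 - j0.5167) = 1.216 - j0.3111 A.
Step 6 — Convert to polar: |I| = 1.255 A, ∠I = -14.4°.

I = 1.255∠-14.4° A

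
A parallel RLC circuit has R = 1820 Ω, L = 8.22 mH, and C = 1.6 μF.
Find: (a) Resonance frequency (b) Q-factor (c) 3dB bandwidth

Step 1 — Resonance: ω₀ = 1/√(LC) = 1/√(0.00822·1.6e-06) = 8720 rad/s.
Step 2 — f₀ = ω₀/(2π) = 1388 Hz.
Step 3 — Parallel Q: Q = R/(ω₀L) = 1820/(8720·0.00822) = 25.39.
Step 4 — Bandwidth: Δω = ω₀/Q = 343.4 rad/s; BW = Δω/(2π) = 54.65 Hz.

(a) f₀ = 1388 Hz  (b) Q = 25.39  (c) BW = 54.65 Hz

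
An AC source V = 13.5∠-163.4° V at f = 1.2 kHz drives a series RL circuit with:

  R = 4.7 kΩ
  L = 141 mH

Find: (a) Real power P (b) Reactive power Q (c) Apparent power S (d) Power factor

Step 1 — Angular frequency: ω = 2π·f = 2π·1200 = 7540 rad/s.
Step 2 — Component impedances:
  R: Z = R = 4700 Ω
  L: Z = jωL = j·7540·0.141 = 0 + j1063 Ω
Step 3 — Series combination: Z_total = R + L = 4700 + j1063 Ω = 4819∠12.7° Ω.
Step 4 — Source phasor: V = 13.5∠-163.4° V = -12.94 - j3.857 V.
Step 5 — Current: I = V / Z = -0.002795 - j0.0001883 A = 0.002802∠-176.1° A.
Step 6 — Complex power: S = V·I* = 0.03689 + j0.008344 VA.
Step 7 — Real power: P = Re(S) = 0.03689 W.
Step 8 — Reactive power: Q = Im(S) = 0.008344 VAR.
Step 9 — Apparent power: |S| = 0.03782 VA.
Step 10 — Power factor: PF = P/|S| = 0.9754 (lagging).

(a) P = 0.03689 W  (b) Q = 0.008344 VAR  (c) S = 0.03782 VA  (d) PF = 0.9754 (lagging)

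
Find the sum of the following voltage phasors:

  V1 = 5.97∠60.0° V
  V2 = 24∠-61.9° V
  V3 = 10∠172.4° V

Step 1 — Convert each phasor to rectangular form:
  V1 = 5.97·(cos(60.0°) + j·sin(60.0°)) = 2.985 + j5.17 V
  V2 = 24·(cos(-61.9°) + j·sin(-61.9°)) = 11.3 - j21.17 V
  V3 = 10·(cos(172.4°) + j·sin(172.4°)) = -9.912 + j1.323 V
Step 2 — Sum components: V_total = 4.377 - j14.68 V.
Step 3 — Convert to polar: |V_total| = 15.32 V, ∠V_total = -73.4°.

V_total = 15.32∠-73.4° V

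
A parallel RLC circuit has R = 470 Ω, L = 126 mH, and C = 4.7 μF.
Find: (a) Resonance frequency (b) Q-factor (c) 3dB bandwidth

Step 1 — Resonance: ω₀ = 1/√(LC) = 1/√(0.126·4.7e-06) = 1299 rad/s.
Step 2 — f₀ = ω₀/(2π) = 206.8 Hz.
Step 3 — Parallel Q: Q = R/(ω₀L) = 470/(1299·0.126) = 2.871.
Step 4 — Bandwidth: Δω = ω₀/Q = 452.7 rad/s; BW = Δω/(2π) = 72.05 Hz.

(a) f₀ = 206.8 Hz  (b) Q = 2.871  (c) BW = 72.05 Hz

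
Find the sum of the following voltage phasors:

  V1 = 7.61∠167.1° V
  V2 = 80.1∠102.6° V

Step 1 — Convert each phasor to rectangular form:
  V1 = 7.61·(cos(167.1°) + j·sin(167.1°)) = -7.418 + j1.699 V
  V2 = 80.1·(cos(102.6°) + j·sin(102.6°)) = -17.47 + j78.17 V
Step 2 — Sum components: V_total = -24.89 + j79.87 V.
Step 3 — Convert to polar: |V_total| = 83.66 V, ∠V_total = 107.3°.

V_total = 83.66∠107.3° V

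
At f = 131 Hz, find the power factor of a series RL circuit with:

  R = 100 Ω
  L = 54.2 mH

Step 1 — Angular frequency: ω = 2π·f = 2π·131 = 823.1 rad/s.
Step 2 — Component impedances:
  R: Z = R = 100 Ω
  L: Z = jωL = j·823.1·0.0542 = 0 + j44.61 Ω
Step 3 — Series combination: Z_total = R + L = 100 + j44.61 Ω = 109.5∠24.0° Ω.
Step 4 — Power factor: PF = cos(φ) = Re(Z)/|Z| = 100/109.5 = 0.9132.
Step 5 — Type: Im(Z) = 44.61 ⇒ lagging (phase φ = 24.0°).

PF = 0.9132 (lagging, φ = 24.0°)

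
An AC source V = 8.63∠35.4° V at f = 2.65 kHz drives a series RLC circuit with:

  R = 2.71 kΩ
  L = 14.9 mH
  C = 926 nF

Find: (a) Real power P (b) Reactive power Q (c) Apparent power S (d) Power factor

Step 1 — Angular frequency: ω = 2π·f = 2π·2650 = 1.665e+04 rad/s.
Step 2 — Component impedances:
  R: Z = R = 2710 Ω
  L: Z = jωL = j·1.665e+04·0.0149 = 0 + j248.1 Ω
  C: Z = 1/(jωC) = -j/(ω·C) = 0 - j64.86 Ω
Step 3 — Series combination: Z_total = R + L + C = 2710 + j183.2 Ω = 2716∠3.9° Ω.
Step 4 — Source phasor: V = 8.63∠35.4° V = 7.035 + j4.999 V.
Step 5 — Current: I = V / Z = 0.002708 + j0.001662 A = 0.003177∠31.5° A.
Step 6 — Complex power: S = V·I* = 0.02736 + j0.00185 VA.
Step 7 — Real power: P = Re(S) = 0.02736 W.
Step 8 — Reactive power: Q = Im(S) = 0.00185 VAR.
Step 9 — Apparent power: |S| = 0.02742 VA.
Step 10 — Power factor: PF = P/|S| = 0.9977 (lagging).

(a) P = 0.02736 W  (b) Q = 0.00185 VAR  (c) S = 0.02742 VA  (d) PF = 0.9977 (lagging)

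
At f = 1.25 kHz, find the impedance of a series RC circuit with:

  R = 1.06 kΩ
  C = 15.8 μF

Step 1 — Angular frequency: ω = 2π·f = 2π·1250 = 7854 rad/s.
Step 2 — Component impedances:
  R: Z = R = 1060 Ω
  C: Z = 1/(jωC) = -j/(ω·C) = 0 - j8.058 Ω
Step 3 — Series combination: Z_total = R + C = 1060 - j8.058 Ω = 1060∠-0.4° Ω.

Z = 1060 - j8.058 Ω = 1060∠-0.4° Ω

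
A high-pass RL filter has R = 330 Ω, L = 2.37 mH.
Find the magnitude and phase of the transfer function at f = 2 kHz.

Step 1 — Angular frequency: ω = 2π·2000 = 1.257e+04 rad/s.
Step 2 — Transfer function: H(jω) = jωL/(R + jωL).
Step 3 — Numerator jωL = j·29.78; denominator R + jωL = 330 + j29.78.
Step 4 — H = 0.008079 + j0.08952.
Step 5 — Magnitude: |H| = 0.08988 (-20.9 dB); phase: φ = 84.8°.

|H| = 0.08988 (-20.9 dB), φ = 84.8°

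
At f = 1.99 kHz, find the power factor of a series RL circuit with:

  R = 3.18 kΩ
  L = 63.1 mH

Step 1 — Angular frequency: ω = 2π·f = 2π·1990 = 1.25e+04 rad/s.
Step 2 — Component impedances:
  R: Z = R = 3180 Ω
  L: Z = jωL = j·1.25e+04·0.0631 = 0 + j789 Ω
Step 3 — Series combination: Z_total = R + L = 3180 + j789 Ω = 3276∠13.9° Ω.
Step 4 — Power factor: PF = cos(φ) = Re(Z)/|Z| = 3180/3276.4 = 0.9706.
Step 5 — Type: Im(Z) = 789 ⇒ lagging (phase φ = 13.9°).

PF = 0.9706 (lagging, φ = 13.9°)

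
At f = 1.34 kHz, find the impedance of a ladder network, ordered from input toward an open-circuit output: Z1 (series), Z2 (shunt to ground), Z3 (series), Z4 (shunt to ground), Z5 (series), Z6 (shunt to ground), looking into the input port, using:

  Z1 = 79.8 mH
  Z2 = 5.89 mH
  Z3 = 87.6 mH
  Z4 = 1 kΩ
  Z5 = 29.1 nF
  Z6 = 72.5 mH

Step 1 — Angular frequency: ω = 2π·f = 2π·1340 = 8419 rad/s.
Step 2 — Component impedances:
  Z1: Z = jωL = j·8419·0.0798 = 0 + j671.9 Ω
  Z2: Z = jωL = j·8419·0.00589 = 0 + j49.59 Ω
  Z3: Z = jωL = j·8419·0.0876 = 0 + j737.5 Ω
  Z4: Z = R = 1000 Ω
  Z5: Z = 1/(jωC) = -j/(ω·C) = 0 - j4082 Ω
  Z6: Z = jωL = j·8419·0.0725 = 0 + j610.4 Ω
Step 3 — Ladder network (open output): work backward from the far end, alternating series and parallel combinations. Z_in = 2.02 + j720.3 Ω = 720.3∠89.8° Ω.

Z = 2.02 + j720.3 Ω = 720.3∠89.8° Ω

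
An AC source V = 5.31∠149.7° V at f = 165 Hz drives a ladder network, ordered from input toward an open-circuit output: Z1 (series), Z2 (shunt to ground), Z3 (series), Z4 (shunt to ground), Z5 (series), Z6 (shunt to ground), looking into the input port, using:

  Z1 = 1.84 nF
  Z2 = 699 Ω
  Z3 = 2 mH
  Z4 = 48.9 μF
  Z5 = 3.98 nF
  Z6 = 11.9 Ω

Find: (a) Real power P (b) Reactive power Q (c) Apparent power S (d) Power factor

Step 1 — Angular frequency: ω = 2π·f = 2π·165 = 1037 rad/s.
Step 2 — Component impedances:
  Z1: Z = 1/(jωC) = -j/(ω·C) = 0 - j5.242e+05 Ω
  Z2: Z = R = 699 Ω
  Z3: Z = jωL = j·1037·0.002 = 0 + j2.073 Ω
  Z4: Z = 1/(jωC) = -j/(ω·C) = 0 - j19.73 Ω
  Z5: Z = 1/(jωC) = -j/(ω·C) = 0 - j2.424e+05 Ω
  Z6: Z = R = 11.9 Ω
Step 3 — Ladder network (open output): work backward from the far end, alternating series and parallel combinations. Z_in = 0.4454 - j5.242e+05 Ω = 5.242e+05∠-90.0° Ω.
Step 4 — Source phasor: V = 5.31∠149.7° V = -4.585 + j2.679 V.
Step 5 — Current: I = V / Z = -5.11e-06 - j8.745e-06 A = 1.013e-05∠-120.3° A.
Step 6 — Complex power: S = V·I* = 4.57e-11 - j5.378e-05 VA.
Step 7 — Real power: P = Re(S) = 4.57e-11 W.
Step 8 — Reactive power: Q = Im(S) = -5.378e-05 VAR.
Step 9 — Apparent power: |S| = 5.378e-05 VA.
Step 10 — Power factor: PF = P/|S| = 8.496e-07 (leading).

(a) P = 4.57e-11 W  (b) Q = -5.378e-05 VAR  (c) S = 5.378e-05 VA  (d) PF = 8.496e-07 (leading)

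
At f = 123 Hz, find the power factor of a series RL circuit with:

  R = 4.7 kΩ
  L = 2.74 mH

Step 1 — Angular frequency: ω = 2π·f = 2π·123 = 772.8 rad/s.
Step 2 — Component impedances:
  R: Z = R = 4700 Ω
  L: Z = jωL = j·772.8·0.00274 = 0 + j2.118 Ω
Step 3 — Series combination: Z_total = R + L = 4700 + j2.118 Ω = 4700∠0.0° Ω.
Step 4 — Power factor: PF = cos(φ) = Re(Z)/|Z| = 4700/4700 = 1.
Step 5 — Type: Im(Z) = 2.118 ⇒ lagging (phase φ = 0.0°).

PF = 1 (lagging, φ = 0.0°)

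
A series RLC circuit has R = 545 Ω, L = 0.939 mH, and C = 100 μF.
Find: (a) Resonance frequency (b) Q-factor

Step 1 — Resonance condition Im(Z)=0 gives ω₀ = 1/√(LC).
Step 2 — ω₀ = 1/√(0.000939·0.0001) = 3263 rad/s.
Step 3 — f₀ = ω₀/(2π) = 519.4 Hz.
Step 4 — Series Q: Q = ω₀L/R = 3263·0.000939/545 = 0.005623.

(a) f₀ = 519.4 Hz  (b) Q = 0.005623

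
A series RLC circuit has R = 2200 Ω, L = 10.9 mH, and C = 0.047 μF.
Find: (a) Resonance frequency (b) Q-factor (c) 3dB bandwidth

Step 1 — Resonance: ω₀ = 1/√(LC) = 1/√(0.0109·4.7e-08) = 4.418e+04 rad/s.
Step 2 — f₀ = ω₀/(2π) = 7032 Hz.
Step 3 — Series Q: Q = ω₀L/R = 4.418e+04·0.0109/2200 = 0.2189.
Step 4 — Bandwidth: Δω = ω₀/Q = 2.018e+05 rad/s; BW = Δω/(2π) = 3.212e+04 Hz.

(a) f₀ = 7032 Hz  (b) Q = 0.2189  (c) BW = 3.212e+04 Hz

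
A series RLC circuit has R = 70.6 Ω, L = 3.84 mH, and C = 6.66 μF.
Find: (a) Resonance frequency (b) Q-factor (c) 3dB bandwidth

Step 1 — Resonance: ω₀ = 1/√(LC) = 1/√(0.00384·6.66e-06) = 6253 rad/s.
Step 2 — f₀ = ω₀/(2π) = 995.2 Hz.
Step 3 — Series Q: Q = ω₀L/R = 6253·0.00384/70.6 = 0.3401.
Step 4 — Bandwidth: Δω = ω₀/Q = 1.839e+04 rad/s; BW = Δω/(2π) = 2926 Hz.

(a) f₀ = 995.2 Hz  (b) Q = 0.3401  (c) BW = 2926 Hz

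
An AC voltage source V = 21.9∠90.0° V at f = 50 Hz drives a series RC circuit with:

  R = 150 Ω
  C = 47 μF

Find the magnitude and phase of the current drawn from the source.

Step 1 — Angular frequency: ω = 2π·f = 2π·50 = 314.2 rad/s.
Step 2 — Component impedances:
  R: Z = R = 150 Ω
  C: Z = 1/(jωC) = -j/(ω·C) = 0 - j67.73 Ω
Step 3 — Series combination: Z_total = R + C = 150 - j67.73 Ω = 164.6∠-24.3° Ω.
Step 4 — Source phasor: V = 21.9∠90.0° V = 0 + j21.9 V.
Step 5 — Ohm's law: I = V / Z_total = (0 + j21.9) / (150 - j67.73) = -0.05476 + j0.1213 A.
Step 6 — Convert to polar: |I| = 0.1331 A, ∠I = 114.3°.

I = 0.1331∠114.3° A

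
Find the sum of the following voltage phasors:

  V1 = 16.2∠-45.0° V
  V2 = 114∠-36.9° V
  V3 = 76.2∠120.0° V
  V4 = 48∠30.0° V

Step 1 — Convert each phasor to rectangular form:
  V1 = 16.2·(cos(-45.0°) + j·sin(-45.0°)) = 11.46 - j11.46 V
  V2 = 114·(cos(-36.9°) + j·sin(-36.9°)) = 91.16 - j68.45 V
  V3 = 76.2·(cos(120.0°) + j·sin(120.0°)) = -38.1 + j65.99 V
  V4 = 48·(cos(30.0°) + j·sin(30.0°)) = 41.57 + j24 V
Step 2 — Sum components: V_total = 106.1 + j10.09 V.
Step 3 — Convert to polar: |V_total| = 106.6 V, ∠V_total = 5.4°.

V_total = 106.6∠5.4° V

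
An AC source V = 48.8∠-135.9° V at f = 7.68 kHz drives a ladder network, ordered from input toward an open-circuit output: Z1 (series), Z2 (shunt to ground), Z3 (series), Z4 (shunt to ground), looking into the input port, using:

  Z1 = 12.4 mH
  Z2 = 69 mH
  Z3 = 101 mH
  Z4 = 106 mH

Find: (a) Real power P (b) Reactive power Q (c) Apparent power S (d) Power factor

Step 1 — Angular frequency: ω = 2π·f = 2π·7680 = 4.825e+04 rad/s.
Step 2 — Component impedances:
  Z1: Z = jωL = j·4.825e+04·0.0124 = 0 + j598.4 Ω
  Z2: Z = jωL = j·4.825e+04·0.069 = 0 + j3330 Ω
  Z3: Z = jωL = j·4.825e+04·0.101 = 0 + j4874 Ω
  Z4: Z = jωL = j·4.825e+04·0.106 = 0 + j5115 Ω
Step 3 — Ladder network (open output): work backward from the far end, alternating series and parallel combinations. Z_in = 0 + j3096 Ω = 3096∠90.0° Ω.
Step 4 — Source phasor: V = 48.8∠-135.9° V = -35.04 - j33.96 V.
Step 5 — Current: I = V / Z = -0.01097 + j0.01132 A = 0.01576∠134.1° A.
Step 6 — Complex power: S = V·I* = 0 + j0.7693 VA.
Step 7 — Real power: P = Re(S) = 0 W.
Step 8 — Reactive power: Q = Im(S) = 0.7693 VAR.
Step 9 — Apparent power: |S| = 0.7693 VA.
Step 10 — Power factor: PF = P/|S| = 0 (lagging).

(a) P = 0 W  (b) Q = 0.7693 VAR  (c) S = 0.7693 VA  (d) PF = 0 (lagging)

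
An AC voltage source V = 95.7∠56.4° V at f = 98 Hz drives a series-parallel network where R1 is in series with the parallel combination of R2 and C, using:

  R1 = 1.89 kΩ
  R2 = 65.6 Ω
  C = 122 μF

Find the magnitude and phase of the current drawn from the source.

Step 1 — Angular frequency: ω = 2π·f = 2π·98 = 615.8 rad/s.
Step 2 — Component impedances:
  R1: Z = R = 1890 Ω
  R2: Z = R = 65.6 Ω
  C: Z = 1/(jωC) = -j/(ω·C) = 0 - j13.31 Ω
Step 3 — Parallel branch: R2 || C = 1/(1/R2 + 1/C) = 2.594 - j12.79 Ω.
Step 4 — Series with R1: Z_total = R1 + (R2 || C) = 1893 - j12.79 Ω = 1893∠-0.4° Ω.
Step 5 — Source phasor: V = 95.7∠56.4° V = 52.96 + j79.71 V.
Step 6 — Ohm's law: I = V / Z_total = (52.96 + j79.71) / (1893 - j12.79) = 0.0277 + j0.0423 A.
Step 7 — Convert to polar: |I| = 0.05056 A, ∠I = 56.8°.

I = 0.05056∠56.8° A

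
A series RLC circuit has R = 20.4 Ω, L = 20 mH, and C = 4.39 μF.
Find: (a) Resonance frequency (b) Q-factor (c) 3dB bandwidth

Step 1 — Resonance: ω₀ = 1/√(LC) = 1/√(0.02·4.39e-06) = 3375 rad/s.
Step 2 — f₀ = ω₀/(2π) = 537.1 Hz.
Step 3 — Series Q: Q = ω₀L/R = 3375·0.02/20.4 = 3.309.
Step 4 — Bandwidth: Δω = ω₀/Q = 1020 rad/s; BW = Δω/(2π) = 162.3 Hz.

(a) f₀ = 537.1 Hz  (b) Q = 3.309  (c) BW = 162.3 Hz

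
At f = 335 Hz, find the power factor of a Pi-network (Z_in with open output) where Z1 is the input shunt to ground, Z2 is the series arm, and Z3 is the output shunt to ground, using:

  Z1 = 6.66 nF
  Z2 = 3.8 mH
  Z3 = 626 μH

Step 1 — Angular frequency: ω = 2π·f = 2π·335 = 2105 rad/s.
Step 2 — Component impedances:
  Z1: Z = 1/(jωC) = -j/(ω·C) = 0 - j7.133e+04 Ω
  Z2: Z = jωL = j·2105·0.0038 = 0 + j7.998 Ω
  Z3: Z = jωL = j·2105·0.000626 = 0 + j1.318 Ω
Step 3 — With open output, the series arm Z2 and the output shunt Z3 appear in series to ground: Z2 + Z3 = 0 + j9.316 Ω.
Step 4 — Parallel with input shunt Z1: Z_in = Z1 || (Z2 + Z3) = 0 + j9.317 Ω = 9.317∠90.0° Ω.
Step 5 — Power factor: PF = cos(φ) = Re(Z)/|Z| = -0/9.317 = -0.
Step 6 — Type: Im(Z) = 9.317 ⇒ lagging (phase φ = 90.0°).

PF = -0 (lagging, φ = 90.0°)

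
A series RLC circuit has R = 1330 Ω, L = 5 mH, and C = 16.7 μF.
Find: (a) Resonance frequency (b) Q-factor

Step 1 — Resonance condition Im(Z)=0 gives ω₀ = 1/√(LC).
Step 2 — ω₀ = 1/√(0.005·1.67e-05) = 3461 rad/s.
Step 3 — f₀ = ω₀/(2π) = 550.8 Hz.
Step 4 — Series Q: Q = ω₀L/R = 3461·0.005/1330 = 0.01301.

(a) f₀ = 550.8 Hz  (b) Q = 0.01301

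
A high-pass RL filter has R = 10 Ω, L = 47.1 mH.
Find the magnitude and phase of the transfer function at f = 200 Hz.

Step 1 — Angular frequency: ω = 2π·200 = 1257 rad/s.
Step 2 — Transfer function: H(jω) = jωL/(R + jωL).
Step 3 — Numerator jωL = j·59.19; denominator R + jωL = 10 + j59.19.
Step 4 — H = 0.9722 + j0.1643.
Step 5 — Magnitude: |H| = 0.986 (-0.1 dB); phase: φ = 9.6°.

|H| = 0.986 (-0.1 dB), φ = 9.6°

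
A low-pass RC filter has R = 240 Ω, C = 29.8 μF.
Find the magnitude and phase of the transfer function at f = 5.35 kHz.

Step 1 — Angular frequency: ω = 2π·5350 = 3.362e+04 rad/s.
Step 2 — Transfer function: H(jω) = 1/(1 + jωRC).
Step 3 — Denominator: 1 + jωRC = 1 + j·3.362e+04·240·2.98e-05 = 1 + j240.4.
Step 4 — H = 1.73e-05 - j0.004159.
Step 5 — Magnitude: |H| = 0.004159 (-47.6 dB); phase: φ = -89.8°.

|H| = 0.004159 (-47.6 dB), φ = -89.8°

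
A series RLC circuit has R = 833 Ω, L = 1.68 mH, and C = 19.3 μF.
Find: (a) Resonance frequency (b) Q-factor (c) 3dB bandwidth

Step 1 — Resonance condition Im(Z)=0 gives ω₀ = 1/√(LC).
Step 2 — ω₀ = 1/√(0.00168·1.93e-05) = 5553 rad/s.
Step 3 — f₀ = ω₀/(2π) = 883.9 Hz.
Step 4 — Series Q: Q = ω₀L/R = 5553·0.00168/833 = 0.0112.
Step 5 — 3dB bandwidth: Δω = ω₀/Q = 4.958e+05 rad/s; BW = Δω/(2π) = 7.891e+04 Hz.

(a) f₀ = 883.9 Hz  (b) Q = 0.0112  (c) BW = 7.891e+04 Hz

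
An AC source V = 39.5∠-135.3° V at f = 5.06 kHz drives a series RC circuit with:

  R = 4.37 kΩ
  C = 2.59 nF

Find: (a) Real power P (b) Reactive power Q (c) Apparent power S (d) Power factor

Step 1 — Angular frequency: ω = 2π·f = 2π·5060 = 3.179e+04 rad/s.
Step 2 — Component impedances:
  R: Z = R = 4370 Ω
  C: Z = 1/(jωC) = -j/(ω·C) = 0 - j1.214e+04 Ω
Step 3 — Series combination: Z_total = R + C = 4370 - j1.214e+04 Ω = 1.291e+04∠-70.2° Ω.
Step 4 — Source phasor: V = 39.5∠-135.3° V = -28.08 - j27.78 V.
Step 5 — Current: I = V / Z = 0.001289 - j0.002776 A = 0.00306∠-65.1° A.
Step 6 — Complex power: S = V·I* = 0.04093 - j0.1137 VA.
Step 7 — Real power: P = Re(S) = 0.04093 W.
Step 8 — Reactive power: Q = Im(S) = -0.1137 VAR.
Step 9 — Apparent power: |S| = 0.1209 VA.
Step 10 — Power factor: PF = P/|S| = 0.3386 (leading).

(a) P = 0.04093 W  (b) Q = -0.1137 VAR  (c) S = 0.1209 VA  (d) PF = 0.3386 (leading)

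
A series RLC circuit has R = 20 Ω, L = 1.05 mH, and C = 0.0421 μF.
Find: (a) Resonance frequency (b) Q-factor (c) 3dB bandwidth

Step 1 — Resonance condition Im(Z)=0 gives ω₀ = 1/√(LC).
Step 2 — ω₀ = 1/√(0.00105·4.21e-08) = 1.504e+05 rad/s.
Step 3 — f₀ = ω₀/(2π) = 2.394e+04 Hz.
Step 4 — Series Q: Q = ω₀L/R = 1.504e+05·0.00105/20 = 7.896.
Step 5 — 3dB bandwidth: Δω = ω₀/Q = 1.905e+04 rad/s; BW = Δω/(2π) = 3032 Hz.

(a) f₀ = 2.394e+04 Hz  (b) Q = 7.896  (c) BW = 3032 Hz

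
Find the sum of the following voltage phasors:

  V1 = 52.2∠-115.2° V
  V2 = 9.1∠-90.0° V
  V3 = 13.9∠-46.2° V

Step 1 — Convert each phasor to rectangular form:
  V1 = 52.2·(cos(-115.2°) + j·sin(-115.2°)) = -22.23 - j47.23 V
  V2 = 9.1·(cos(-90.0°) + j·sin(-90.0°)) = 0 - j9.1 V
  V3 = 13.9·(cos(-46.2°) + j·sin(-46.2°)) = 9.621 - j10.03 V
Step 2 — Sum components: V_total = -12.6 - j66.36 V.
Step 3 — Convert to polar: |V_total| = 67.55 V, ∠V_total = -100.8°.

V_total = 67.55∠-100.8° V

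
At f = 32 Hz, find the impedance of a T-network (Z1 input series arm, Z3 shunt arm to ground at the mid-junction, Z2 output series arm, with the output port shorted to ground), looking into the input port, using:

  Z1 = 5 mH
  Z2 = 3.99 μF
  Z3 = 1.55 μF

Step 1 — Angular frequency: ω = 2π·f = 2π·32 = 201.1 rad/s.
Step 2 — Component impedances:
  Z1: Z = jωL = j·201.1·0.005 = 0 + j1.005 Ω
  Z2: Z = 1/(jωC) = -j/(ω·C) = 0 - j1247 Ω
  Z3: Z = 1/(jωC) = -j/(ω·C) = 0 - j3209 Ω
Step 3 — With the output port shorted to ground, the output series arm Z2 runs from the junction to ground; the shunt arm Z3 also runs from the junction to ground. They appear in parallel: Z3 || Z2 = 0 - j897.8 Ω.
Step 4 — Series with input arm Z1: Z_in = Z1 + (Z3 || Z2) = 0 - j896.8 Ω = 896.8∠-90.0° Ω.

Z = 0 - j896.8 Ω = 896.8∠-90.0° Ω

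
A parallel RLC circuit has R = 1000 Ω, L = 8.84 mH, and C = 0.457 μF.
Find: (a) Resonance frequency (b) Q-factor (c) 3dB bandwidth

Step 1 — Resonance: ω₀ = 1/√(LC) = 1/√(0.00884·4.57e-07) = 1.573e+04 rad/s.
Step 2 — f₀ = ω₀/(2π) = 2504 Hz.
Step 3 — Parallel Q: Q = R/(ω₀L) = 1000/(1.573e+04·0.00884) = 7.19.
Step 4 — Bandwidth: Δω = ω₀/Q = 2188 rad/s; BW = Δω/(2π) = 348.3 Hz.

(a) f₀ = 2504 Hz  (b) Q = 7.19  (c) BW = 348.3 Hz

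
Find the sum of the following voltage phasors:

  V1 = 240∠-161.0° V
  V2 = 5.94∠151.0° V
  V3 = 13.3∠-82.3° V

Step 1 — Convert each phasor to rectangular form:
  V1 = 240·(cos(-161.0°) + j·sin(-161.0°)) = -226.9 - j78.14 V
  V2 = 5.94·(cos(151.0°) + j·sin(151.0°)) = -5.195 + j2.88 V
  V3 = 13.3·(cos(-82.3°) + j·sin(-82.3°)) = 1.782 - j13.18 V
Step 2 — Sum components: V_total = -230.3 - j88.44 V.
Step 3 — Convert to polar: |V_total| = 246.7 V, ∠V_total = -159.0°.

V_total = 246.7∠-159.0° V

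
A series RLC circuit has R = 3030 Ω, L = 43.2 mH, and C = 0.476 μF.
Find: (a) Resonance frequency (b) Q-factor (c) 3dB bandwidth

Step 1 — Resonance condition Im(Z)=0 gives ω₀ = 1/√(LC).
Step 2 — ω₀ = 1/√(0.0432·4.76e-07) = 6974 rad/s.
Step 3 — f₀ = ω₀/(2π) = 1110 Hz.
Step 4 — Series Q: Q = ω₀L/R = 6974·0.0432/3030 = 0.09943.
Step 5 — 3dB bandwidth: Δω = ω₀/Q = 7.014e+04 rad/s; BW = Δω/(2π) = 1.116e+04 Hz.

(a) f₀ = 1110 Hz  (b) Q = 0.09943  (c) BW = 1.116e+04 Hz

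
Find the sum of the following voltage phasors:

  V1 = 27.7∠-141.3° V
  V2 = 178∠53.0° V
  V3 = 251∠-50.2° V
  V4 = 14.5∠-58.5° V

Step 1 — Convert each phasor to rectangular form:
  V1 = 27.7·(cos(-141.3°) + j·sin(-141.3°)) = -21.62 - j17.32 V
  V2 = 178·(cos(53.0°) + j·sin(53.0°)) = 107.1 + j142.2 V
  V3 = 251·(cos(-50.2°) + j·sin(-50.2°)) = 160.7 - j192.8 V
  V4 = 14.5·(cos(-58.5°) + j·sin(-58.5°)) = 7.576 - j12.36 V
Step 2 — Sum components: V_total = 253.7 - j80.36 V.
Step 3 — Convert to polar: |V_total| = 266.2 V, ∠V_total = -17.6°.

V_total = 266.2∠-17.6° V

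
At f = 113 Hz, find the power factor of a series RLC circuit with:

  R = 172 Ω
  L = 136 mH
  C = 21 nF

Step 1 — Angular frequency: ω = 2π·f = 2π·113 = 710 rad/s.
Step 2 — Component impedances:
  R: Z = R = 172 Ω
  L: Z = jωL = j·710·0.136 = 0 + j96.56 Ω
  C: Z = 1/(jωC) = -j/(ω·C) = 0 - j6.707e+04 Ω
Step 3 — Series combination: Z_total = R + L + C = 172 - j6.697e+04 Ω = 6.697e+04∠-89.9° Ω.
Step 4 — Power factor: PF = cos(φ) = Re(Z)/|Z| = 172/6.697e+04 = 0.002568.
Step 5 — Type: Im(Z) = -6.697e+04 ⇒ leading (phase φ = -89.9°).

PF = 0.002568 (leading, φ = -89.9°)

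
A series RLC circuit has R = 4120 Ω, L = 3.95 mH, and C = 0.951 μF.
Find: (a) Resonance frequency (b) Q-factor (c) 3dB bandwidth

Step 1 — Resonance condition Im(Z)=0 gives ω₀ = 1/√(LC).
Step 2 — ω₀ = 1/√(0.00395·9.51e-07) = 1.632e+04 rad/s.
Step 3 — f₀ = ω₀/(2π) = 2597 Hz.
Step 4 — Series Q: Q = ω₀L/R = 1.632e+04·0.00395/4120 = 0.01564.
Step 5 — 3dB bandwidth: Δω = ω₀/Q = 1.043e+06 rad/s; BW = Δω/(2π) = 1.66e+05 Hz.

(a) f₀ = 2597 Hz  (b) Q = 0.01564  (c) BW = 1.66e+05 Hz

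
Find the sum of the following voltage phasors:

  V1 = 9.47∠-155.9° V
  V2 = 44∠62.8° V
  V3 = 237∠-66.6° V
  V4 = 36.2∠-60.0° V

Step 1 — Convert each phasor to rectangular form:
  V1 = 9.47·(cos(-155.9°) + j·sin(-155.9°)) = -8.645 - j3.867 V
  V2 = 44·(cos(62.8°) + j·sin(62.8°)) = 20.11 + j39.13 V
  V3 = 237·(cos(-66.6°) + j·sin(-66.6°)) = 94.12 - j217.5 V
  V4 = 36.2·(cos(-60.0°) + j·sin(-60.0°)) = 18.1 - j31.35 V
Step 2 — Sum components: V_total = 123.7 - j213.6 V.
Step 3 — Convert to polar: |V_total| = 246.8 V, ∠V_total = -59.9°.

V_total = 246.8∠-59.9° V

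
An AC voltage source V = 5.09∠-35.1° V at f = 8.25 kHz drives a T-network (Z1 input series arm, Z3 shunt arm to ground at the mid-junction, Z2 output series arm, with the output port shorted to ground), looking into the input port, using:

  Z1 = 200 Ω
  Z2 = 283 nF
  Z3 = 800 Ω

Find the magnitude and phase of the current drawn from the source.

Step 1 — Angular frequency: ω = 2π·f = 2π·8250 = 5.184e+04 rad/s.
Step 2 — Component impedances:
  Z1: Z = R = 200 Ω
  Z2: Z = 1/(jωC) = -j/(ω·C) = 0 - j68.17 Ω
  Z3: Z = R = 800 Ω
Step 3 — With the output port shorted to ground, the output series arm Z2 runs from the junction to ground; the shunt arm Z3 also runs from the junction to ground. They appear in parallel: Z3 || Z2 = 5.767 - j67.68 Ω.
Step 4 — Series with input arm Z1: Z_in = Z1 + (Z3 || Z2) = 205.8 - j67.68 Ω = 216.6∠-18.2° Ω.
Step 5 — Source phasor: V = 5.09∠-35.1° V = 4.164 - j2.927 V.
Step 6 — Ohm's law: I = V / Z_total = (4.164 - j2.927) / (205.8 - j67.68) = 0.02248 - j0.006829 A.
Step 7 — Convert to polar: |I| = 0.0235 A, ∠I = -16.9°.

I = 0.0235∠-16.9° A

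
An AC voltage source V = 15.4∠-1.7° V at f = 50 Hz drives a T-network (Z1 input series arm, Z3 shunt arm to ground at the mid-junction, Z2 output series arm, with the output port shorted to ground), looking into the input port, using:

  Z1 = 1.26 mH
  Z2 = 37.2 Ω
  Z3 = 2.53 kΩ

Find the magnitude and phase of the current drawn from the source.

Step 1 — Angular frequency: ω = 2π·f = 2π·50 = 314.2 rad/s.
Step 2 — Component impedances:
  Z1: Z = jωL = j·314.2·0.00126 = 0 + j0.3958 Ω
  Z2: Z = R = 37.2 Ω
  Z3: Z = R = 2530 Ω
Step 3 — With the output port shorted to ground, the output series arm Z2 runs from the junction to ground; the shunt arm Z3 also runs from the junction to ground. They appear in parallel: Z3 || Z2 = 36.66 Ω.
Step 4 — Series with input arm Z1: Z_in = Z1 + (Z3 || Z2) = 36.66 + j0.3958 Ω = 36.66∠0.6° Ω.
Step 5 — Source phasor: V = 15.4∠-1.7° V = 15.39 - j0.4569 V.
Step 6 — Ohm's law: I = V / Z_total = (15.39 - j0.4569) / (36.66 + j0.3958) = 0.4197 - j0.01699 A.
Step 7 — Convert to polar: |I| = 0.42 A, ∠I = -2.3°.

I = 0.42∠-2.3° A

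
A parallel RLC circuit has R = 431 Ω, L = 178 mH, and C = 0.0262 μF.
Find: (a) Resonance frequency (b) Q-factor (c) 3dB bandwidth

Step 1 — Resonance: ω₀ = 1/√(LC) = 1/√(0.178·2.62e-08) = 1.464e+04 rad/s.
Step 2 — f₀ = ω₀/(2π) = 2331 Hz.
Step 3 — Parallel Q: Q = R/(ω₀L) = 431/(1.464e+04·0.178) = 0.1654.
Step 4 — Bandwidth: Δω = ω₀/Q = 8.856e+04 rad/s; BW = Δω/(2π) = 1.409e+04 Hz.

(a) f₀ = 2331 Hz  (b) Q = 0.1654  (c) BW = 1.409e+04 Hz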